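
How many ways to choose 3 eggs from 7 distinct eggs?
C(7,3) = 7!/(3!×4!) = 35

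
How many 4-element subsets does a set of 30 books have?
C(30,4) = 30!/(4!×26!) = 27405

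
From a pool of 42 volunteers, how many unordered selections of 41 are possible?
C(42,41) = 42!/(41!×1!) = 42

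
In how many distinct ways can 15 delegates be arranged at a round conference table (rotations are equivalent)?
Circular: fix one position, arrange the rest. (15-1)! = 87178291200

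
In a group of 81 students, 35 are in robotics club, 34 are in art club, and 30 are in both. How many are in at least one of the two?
|A∪B| = |A| + |B| - |A∩B| = 35 + 34 - 30 = 39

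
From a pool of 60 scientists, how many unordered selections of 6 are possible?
C(60,6) = 60!/(6!×54!) = 50063860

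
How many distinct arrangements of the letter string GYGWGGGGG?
9! / (1! × 7! × 1!) = 72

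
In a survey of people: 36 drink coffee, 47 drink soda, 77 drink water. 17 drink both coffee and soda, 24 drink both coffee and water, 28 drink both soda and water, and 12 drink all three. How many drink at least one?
|A∪B∪C| = 36+47+77-17-24-28+12 = 103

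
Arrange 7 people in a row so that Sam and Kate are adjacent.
Treat as block: (7-1)! × 2! = 720 × 2 = 1440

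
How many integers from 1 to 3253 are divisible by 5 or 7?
⌊3253/5⌋ + ⌊3253/7⌋ - ⌊3253/35⌋ = 650 + 464 - 92 = 1022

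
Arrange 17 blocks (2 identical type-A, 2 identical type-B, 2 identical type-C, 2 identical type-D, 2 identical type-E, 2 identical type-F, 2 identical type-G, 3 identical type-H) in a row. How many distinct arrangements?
17! / (2! × 2! × 2! × 2! × 2! × 2! × 2! × 3!) = 463134672000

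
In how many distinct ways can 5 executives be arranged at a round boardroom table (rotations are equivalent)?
Circular: fix one position, arrange the rest. (5-1)! = 24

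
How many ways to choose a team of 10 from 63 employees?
C(63,10) = 63!/(10!×53!) = 127805525001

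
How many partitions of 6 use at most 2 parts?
By conjugation, equals partitions of 6 into parts ≤ 2. Let r_j(i) = number of partitions of i into parts ≤ j, for i = 0..6. r_1(i) = 1 for all i; r_j(i) = r_{j-1}(i) + r_j(i-j). Rows j = 2..2: ≤2: 1 1 2 2 3 3 4. r_2(6) = 4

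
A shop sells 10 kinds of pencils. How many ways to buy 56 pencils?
C(56+10-1, 10-1) = C(65, 9) = 31966749880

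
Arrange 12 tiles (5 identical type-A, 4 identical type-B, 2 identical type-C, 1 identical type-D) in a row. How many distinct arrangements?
12! / (5! × 4! × 2! × 1!) = 83160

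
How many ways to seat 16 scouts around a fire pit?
Circular: fix one position, arrange the rest. (16-1)! = 1307674368000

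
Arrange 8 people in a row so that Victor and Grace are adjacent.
Treat as block: (8-1)! × 2! = 5040 × 2 = 10080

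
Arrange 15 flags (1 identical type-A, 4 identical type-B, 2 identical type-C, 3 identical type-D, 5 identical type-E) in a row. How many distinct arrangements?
15! / (1! × 4! × 2! × 3! × 5!) = 37837800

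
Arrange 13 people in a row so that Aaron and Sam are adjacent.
Treat as block: (13-1)! × 2! = 479001600 × 2 = 958003200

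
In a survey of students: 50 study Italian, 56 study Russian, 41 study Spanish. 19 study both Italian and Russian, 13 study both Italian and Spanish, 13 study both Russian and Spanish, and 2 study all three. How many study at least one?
|A∪B∪C| = 50+56+41-19-13-13+2 = 104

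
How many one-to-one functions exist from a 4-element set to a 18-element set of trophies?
P(18,4) = 18!/(18-4)! = 73440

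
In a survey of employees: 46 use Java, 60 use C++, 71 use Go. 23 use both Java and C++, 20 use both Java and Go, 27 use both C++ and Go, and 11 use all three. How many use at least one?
|A∪B∪C| = 46+60+71-23-20-27+11 = 118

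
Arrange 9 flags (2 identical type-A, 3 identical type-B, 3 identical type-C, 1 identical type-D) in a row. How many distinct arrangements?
9! / (2! × 3! × 3! × 1!) = 5040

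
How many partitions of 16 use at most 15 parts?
By conjugation, equals partitions of 16 into parts ≤ 15. Let r_j(i) = number of partitions of i into parts ≤ j, for i = 0..16. r_1(i) = 1 for all i; r_j(i) = r_{j-1}(i) + r_j(i-j). Rows j = 2..15: ≤2: 1 1 2 2 3 3 4 4 5 5 6 6 7 7 8 8 9; ≤3: 1 1 2 3 4 5 7 8 10 12 14 16 19 21 24 27 30; ≤4: 1 1 2 3 5 6 9 11 15 18 23 27 34 39 47 54 64; ≤5: 1 1 2 3 5 7 10 13 18 23 30 37 47 57 70 84 101; ≤6: 1 1 2 3 5 7 11 14 20 26 35 44 58 71 90 110 136; ≤7: 1 1 2 3 5 7 11 15 21 28 38 49 65 82 105 131 164; ≤8: 1 1 2 3 5 7 11 15 22 29 40 52 70 89 116 146 186; ≤9: 1 1 2 3 5 7 11 15 22 30 41 54 73 94 123 157 201; ≤10: 1 1 2 3 5 7 11 15 22 30 42 55 75 97 128 164 212; ≤11: 1 1 2 3 5 7 11 15 22 30 42 56 76 99 131 169 219; ≤12: 1 1 2 3 5 7 11 15 22 30 42 56 77 100 133 172 224; ≤13: 1 1 2 3 5 7 11 15 22 30 42 56 77 101 134 174 227; ≤14: 1 1 2 3 5 7 11 15 22 30 42 56 77 101 135 175 229; ≤15: 1 1 2 3 5 7 11 15 22 30 42 56 77 101 135 176 230. r_15(16) = 230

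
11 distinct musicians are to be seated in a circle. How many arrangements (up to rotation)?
Circular: fix one position, arrange the rest. (11-1)! = 3628800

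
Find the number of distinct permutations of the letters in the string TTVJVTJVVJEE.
12! / (3! × 2! × 4! × 3!) = 277200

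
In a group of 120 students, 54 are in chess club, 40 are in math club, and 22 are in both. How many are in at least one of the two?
|A∪B| = |A| + |B| - |A∩B| = 54 + 40 - 22 = 72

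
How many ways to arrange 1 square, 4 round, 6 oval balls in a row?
11! / (1! × 4! × 6!) = 2310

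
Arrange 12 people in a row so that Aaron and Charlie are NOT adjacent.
Total - adjacent = 12! - (12-1)!×2 = 479001600 - 79833600 = 399168000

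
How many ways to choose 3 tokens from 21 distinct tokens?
C(21,3) = 21!/(3!×18!) = 1330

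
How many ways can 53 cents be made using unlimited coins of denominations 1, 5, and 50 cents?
Coefficient of x^53 in 1/(1-x^1) · 1/(1-x^5) · 1/(1-x^50). Case on j = number of 50-cent coins (j = 0..1); remainder r = 53 - 50j is made from {1,5} in ⌊r/5⌋+1 ways. r = 53, 3 → 11 + 1 = 12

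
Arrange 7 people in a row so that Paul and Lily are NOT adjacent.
Total - adjacent = 7! - (7-1)!×2 = 5040 - 1440 = 3600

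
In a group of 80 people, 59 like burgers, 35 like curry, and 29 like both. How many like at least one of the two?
|A∪B| = |A| + |B| - |A∩B| = 59 + 35 - 29 = 65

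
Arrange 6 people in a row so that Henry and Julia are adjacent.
Treat as block: (6-1)! × 2! = 120 × 2 = 240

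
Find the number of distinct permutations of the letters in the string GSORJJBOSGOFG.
13! / (3! × 1! × 2! × 1! × 3! × 2! × 1!) = 43243200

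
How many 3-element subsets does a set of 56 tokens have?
C(56,3) = 56!/(3!×53!) = 27720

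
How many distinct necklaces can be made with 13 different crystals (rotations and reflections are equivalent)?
(13-1)!/2 = 479001600/2 = 239500800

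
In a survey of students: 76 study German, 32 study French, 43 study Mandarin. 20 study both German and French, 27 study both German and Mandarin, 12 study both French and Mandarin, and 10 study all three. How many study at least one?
|A∪B∪C| = 76+32+43-20-27-12+10 = 102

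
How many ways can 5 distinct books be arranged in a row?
5! = 120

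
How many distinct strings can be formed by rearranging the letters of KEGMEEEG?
8! / (1! × 2! × 1! × 4!) = 840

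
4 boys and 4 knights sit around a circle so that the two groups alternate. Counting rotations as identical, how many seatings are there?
Fix one of the boys: (4-1)! ways for the remaining boys, × 4! ways for the knights = 6 × 24 = 144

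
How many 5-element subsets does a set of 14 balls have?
C(14,5) = 14!/(5!×9!) = 2002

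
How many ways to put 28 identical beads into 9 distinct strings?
C(28+9-1, 9-1) = C(36, 8) = 30260340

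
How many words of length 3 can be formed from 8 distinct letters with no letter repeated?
P(8,3) = 8!/(8-3)! = 336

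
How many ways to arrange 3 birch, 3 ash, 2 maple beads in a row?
8! / (3! × 3! × 2!) = 560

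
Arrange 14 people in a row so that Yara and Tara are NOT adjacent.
Total - adjacent = 14! - (14-1)!×2 = 87178291200 - 12454041600 = 74724249600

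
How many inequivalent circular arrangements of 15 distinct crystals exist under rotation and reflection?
(15-1)!/2 = 87178291200/2 = 43589145600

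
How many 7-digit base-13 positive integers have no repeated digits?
First digit: 12 choices (nonzero). Then descending: 12 × 12 × 11 × 10 × 9 × 8 × 7 = 7983360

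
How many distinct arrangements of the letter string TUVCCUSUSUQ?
11! / (2! × 1! × 1! × 4! × 2! × 1!) = 415800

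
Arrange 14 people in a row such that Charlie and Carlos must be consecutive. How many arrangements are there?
Treat the 2 as one block: (14-2+1)! × 2! = 6227020800 × 2 = 12454041600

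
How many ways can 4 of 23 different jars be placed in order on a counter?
P(23,4) = 23!/(23-4)! = 212520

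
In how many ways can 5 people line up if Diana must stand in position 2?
Fix one position: (5-1)! = 24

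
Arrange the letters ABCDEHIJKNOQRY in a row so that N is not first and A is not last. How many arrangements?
By inclusion-exclusion: 14! - 2×(14-1)! + (14-2)! = 87178291200 - 12454041600 + 479001600 = 75203251200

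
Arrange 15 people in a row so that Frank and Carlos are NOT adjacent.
Total - adjacent = 15! - (15-1)!×2 = 1307674368000 - 174356582400 = 1133317785600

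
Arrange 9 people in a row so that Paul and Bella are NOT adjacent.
Total - adjacent = 9! - (9-1)!×2 = 362880 - 80640 = 282240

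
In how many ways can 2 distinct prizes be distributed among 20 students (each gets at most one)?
P(20,2) = 20!/(20-2)! = 380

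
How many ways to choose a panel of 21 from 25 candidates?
C(25,21) = 25!/(21!×4!) = 12650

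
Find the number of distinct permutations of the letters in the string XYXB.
4! / (1! × 2! × 1!) = 12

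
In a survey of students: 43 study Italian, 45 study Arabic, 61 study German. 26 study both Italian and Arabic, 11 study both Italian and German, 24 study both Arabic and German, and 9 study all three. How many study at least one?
|A∪B∪C| = 43+45+61-26-11-24+9 = 97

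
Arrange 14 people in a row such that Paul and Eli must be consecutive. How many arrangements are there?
Treat the 2 as one block: (14-2+1)! × 2! = 6227020800 × 2 = 12454041600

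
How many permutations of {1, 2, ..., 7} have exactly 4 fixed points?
Choose the 4 fixed points C(7,4) = 35, derange the rest: !3 = Σ_{j=0}^{3} (-1)^j·3!/j! = 6 - 6 + 3 - 1 = 2. Product = 35 × 2 = 70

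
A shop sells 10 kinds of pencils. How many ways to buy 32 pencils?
C(32+10-1, 10-1) = C(41, 9) = 350343565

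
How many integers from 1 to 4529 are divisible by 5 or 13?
⌊4529/5⌋ + ⌊4529/13⌋ - ⌊4529/65⌋ = 905 + 348 - 69 = 1184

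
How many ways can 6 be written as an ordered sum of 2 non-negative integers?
C(6+2-1, 2-1) = C(7, 1) = 7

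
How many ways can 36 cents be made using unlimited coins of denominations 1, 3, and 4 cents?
Coefficient of x^36 in 1/(1-x^1) · 1/(1-x^3) · 1/(1-x^4). Case on j = number of 4-cent coins (j = 0..9); remainder r = 36 - 4j is made from {1,3} in ⌊r/3⌋+1 ways. r = 36, 32, 28, 24, 20, 16, 12, 8, 4, 0 → 13 + 11 + 10 + 9 + 7 + 6 + 5 + 3 + 2 + 1 = 67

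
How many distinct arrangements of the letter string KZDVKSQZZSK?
11! / (3! × 2! × 1! × 1! × 1! × 3!) = 554400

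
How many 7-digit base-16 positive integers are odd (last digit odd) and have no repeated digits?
Last∈{1,3,5,7,9,11,13,15}. Last=0: 0. Last nonzero: 8×14×P(14,5) = 26906880. Total = 26906880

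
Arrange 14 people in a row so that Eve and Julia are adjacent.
Treat as block: (14-1)! × 2! = 6227020800 × 2 = 12454041600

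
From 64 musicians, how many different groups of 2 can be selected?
C(64,2) = 64!/(2!×62!) = 2016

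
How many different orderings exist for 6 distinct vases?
6! = 720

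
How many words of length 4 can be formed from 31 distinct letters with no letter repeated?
P(31,4) = 31!/(31-4)! = 755160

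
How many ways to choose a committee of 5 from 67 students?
C(67,5) = 67!/(5!×62!) = 9657648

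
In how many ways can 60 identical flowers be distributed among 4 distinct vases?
C(60+4-1, 4-1) = C(63, 3) = 39711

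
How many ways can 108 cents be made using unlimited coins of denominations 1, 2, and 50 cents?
Coefficient of x^108 in 1/(1-x^1) · 1/(1-x^2) · 1/(1-x^50). Case on j = number of 50-cent coins (j = 0..2); remainder r = 108 - 50j is made from {1,2} in ⌊r/2⌋+1 ways. r = 108, 58, 8 → 55 + 30 + 5 = 90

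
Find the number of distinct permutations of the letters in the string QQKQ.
4! / (3! × 1!) = 4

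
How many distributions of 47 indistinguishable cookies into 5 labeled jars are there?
C(47+5-1, 5-1) = C(51, 4) = 249900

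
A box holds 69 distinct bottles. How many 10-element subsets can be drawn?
C(69,10) = 69!/(10!×59!) = 340032449328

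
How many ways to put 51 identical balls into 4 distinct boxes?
C(51+4-1, 4-1) = C(54, 3) = 24804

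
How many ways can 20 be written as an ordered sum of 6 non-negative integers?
C(20+6-1, 6-1) = C(25, 5) = 53130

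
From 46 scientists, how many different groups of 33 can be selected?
C(46,33) = 46!/(33!×13!) = 101766230790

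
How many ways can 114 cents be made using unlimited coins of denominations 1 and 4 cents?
Coefficient of x^114 in 1/(1-x^1) · 1/(1-x^4). Use j coins of 4 for j = 0..⌊114/4⌋ = 28, the rest in 1s: 28 + 1 = 29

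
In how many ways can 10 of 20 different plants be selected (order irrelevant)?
C(20,10) = 20!/(10!×10!) = 184756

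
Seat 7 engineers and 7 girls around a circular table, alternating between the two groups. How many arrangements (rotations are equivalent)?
Fix one of the engineers: (7-1)! ways for the remaining engineers, × 7! ways for the girls = 720 × 5040 = 3628800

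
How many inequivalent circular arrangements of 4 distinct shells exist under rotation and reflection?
(4-1)!/2 = 6/2 = 3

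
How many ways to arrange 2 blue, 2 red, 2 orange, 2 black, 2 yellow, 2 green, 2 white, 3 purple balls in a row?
17! / (2! × 2! × 2! × 2! × 2! × 2! × 2! × 3!) = 463134672000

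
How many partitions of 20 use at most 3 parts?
By conjugation, equals partitions of 20 into parts ≤ 3. Let r_j(i) = number of partitions of i into parts ≤ j, for i = 0..20. r_1(i) = 1 for all i; r_j(i) = r_{j-1}(i) + r_j(i-j). Rows j = 2..3: ≤2: 1 1 2 2 3 3 4 4 5 5 6 6 7 7 8 8 9 9 10 10 11; ≤3: 1 1 2 3 4 5 7 8 10 12 14 16 19 21 24 27 30 33 37 40 44. r_3(20) = 44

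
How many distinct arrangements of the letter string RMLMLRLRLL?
10! / (3! × 5! × 2!) = 2520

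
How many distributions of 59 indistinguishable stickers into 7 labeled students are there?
C(59+7-1, 7-1) = C(65, 6) = 82598880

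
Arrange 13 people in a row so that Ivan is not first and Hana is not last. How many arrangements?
By inclusion-exclusion: 13! - 2×(13-1)! + (13-2)! = 6227020800 - 958003200 + 39916800 = 5308934400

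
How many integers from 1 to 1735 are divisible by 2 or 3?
⌊1735/2⌋ + ⌊1735/3⌋ - ⌊1735/6⌋ = 867 + 578 - 289 = 1156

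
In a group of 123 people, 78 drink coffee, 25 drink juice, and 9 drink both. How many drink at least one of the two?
|A∪B| = |A| + |B| - |A∩B| = 78 + 25 - 9 = 94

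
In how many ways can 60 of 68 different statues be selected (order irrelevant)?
C(68,60) = 68!/(60!×8!) = 7392009768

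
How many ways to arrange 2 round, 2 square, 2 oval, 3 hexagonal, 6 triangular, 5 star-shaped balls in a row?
20! / (2! × 2! × 2! × 3! × 6! × 5!) = 586637251200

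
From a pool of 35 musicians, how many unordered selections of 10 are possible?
C(35,10) = 35!/(10!×25!) = 183579396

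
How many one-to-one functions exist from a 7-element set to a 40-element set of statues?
P(40,7) = 40!/(40-7)! = 93963542400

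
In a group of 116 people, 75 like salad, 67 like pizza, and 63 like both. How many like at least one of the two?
|A∪B| = |A| + |B| - |A∩B| = 75 + 67 - 63 = 79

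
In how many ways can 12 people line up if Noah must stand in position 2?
Fix one position: (12-1)! = 39916800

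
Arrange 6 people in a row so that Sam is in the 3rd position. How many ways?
Fix one position: (6-1)! = 120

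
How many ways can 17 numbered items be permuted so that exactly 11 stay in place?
Choose the 11 fixed points C(17,11) = 12376, derange the rest: !6 = Σ_{j=0}^{6} (-1)^j·6!/j! = 720 - 720 + 360 - 120 + 30 - 6 + 1 = 265. Product = 12376 × 265 = 3279640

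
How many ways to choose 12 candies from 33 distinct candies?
C(33,12) = 33!/(12!×21!) = 354817320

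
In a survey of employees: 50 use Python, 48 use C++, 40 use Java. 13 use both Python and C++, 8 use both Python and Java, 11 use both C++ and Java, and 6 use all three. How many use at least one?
|A∪B∪C| = 50+48+40-13-8-11+6 = 112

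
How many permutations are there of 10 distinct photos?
10! = 3628800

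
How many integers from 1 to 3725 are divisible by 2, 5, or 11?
⌊3725/2⌋+⌊3725/5⌋+⌊3725/11⌋ - ⌊3725/10⌋-⌊3725/22⌋-⌊3725/55⌋ + ⌊3725/110⌋ = 1862+745+338 - 372-169-67 + 33 = 2370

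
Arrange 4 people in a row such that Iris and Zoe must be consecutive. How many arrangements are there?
Treat the 2 as one block: (4-2+1)! × 2! = 6 × 2 = 12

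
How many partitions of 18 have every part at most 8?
Let r_j(i) = number of partitions of i into parts ≤ j, for i = 0..18. r_1(i) = 1 for all i; r_j(i) = r_{j-1}(i) + r_j(i-j). Rows j = 2..8: ≤2: 1 1 2 2 3 3 4 4 5 5 6 6 7 7 8 8 9 9 10; ≤3: 1 1 2 3 4 5 7 8 10 12 14 16 19 21 24 27 30 33 37; ≤4: 1 1 2 3 5 6 9 11 15 18 23 27 34 39 47 54 64 72 84; ≤5: 1 1 2 3 5 7 10 13 18 23 30 37 47 57 70 84 101 119 141; ≤6: 1 1 2 3 5 7 11 14 20 26 35 44 58 71 90 110 136 163 199; ≤7: 1 1 2 3 5 7 11 15 21 28 38 49 65 82 105 131 164 201 248; ≤8: 1 1 2 3 5 7 11 15 22 29 40 52 70 89 116 146 186 230 288. r_8(18) = 288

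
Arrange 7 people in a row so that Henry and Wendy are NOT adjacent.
Total - adjacent = 7! - (7-1)!×2 = 5040 - 1440 = 3600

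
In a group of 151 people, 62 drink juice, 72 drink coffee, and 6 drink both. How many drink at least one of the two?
|A∪B| = |A| + |B| - |A∩B| = 62 + 72 - 6 = 128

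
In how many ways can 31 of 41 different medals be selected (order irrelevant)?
C(41,31) = 41!/(31!×10!) = 1121099408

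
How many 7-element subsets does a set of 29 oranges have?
C(29,7) = 29!/(7!×22!) = 1560780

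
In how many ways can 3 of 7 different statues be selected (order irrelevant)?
C(7,3) = 7!/(3!×4!) = 35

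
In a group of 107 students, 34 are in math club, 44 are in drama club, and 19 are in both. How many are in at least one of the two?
|A∪B| = |A| + |B| - |A∩B| = 34 + 44 - 19 = 59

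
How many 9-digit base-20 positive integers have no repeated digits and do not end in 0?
Last digit: 19 nonzero choices. First digit: 18 (nonzero, ≠last). Middle 7: P(18,7) = 160392960. Total = 54854392320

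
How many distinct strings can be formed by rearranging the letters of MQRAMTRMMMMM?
12! / (2! × 1! × 7! × 1! × 1!) = 47520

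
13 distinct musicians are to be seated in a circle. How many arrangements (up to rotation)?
Circular: fix one position, arrange the rest. (13-1)! = 479001600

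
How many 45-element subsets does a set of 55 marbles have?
C(55,45) = 55!/(45!×10!) = 29248649430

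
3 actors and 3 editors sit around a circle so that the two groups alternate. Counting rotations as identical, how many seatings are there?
Fix one of the actors: (3-1)! ways for the remaining actors, × 3! ways for the editors = 2 × 6 = 12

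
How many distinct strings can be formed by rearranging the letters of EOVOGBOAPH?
10! / (1! × 1! × 1! × 3! × 1! × 1! × 1! × 1!) = 604800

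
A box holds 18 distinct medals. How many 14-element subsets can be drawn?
C(18,14) = 18!/(14!×4!) = 3060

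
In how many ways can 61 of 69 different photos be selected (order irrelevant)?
C(69,61) = 69!/(61!×8!) = 8361453672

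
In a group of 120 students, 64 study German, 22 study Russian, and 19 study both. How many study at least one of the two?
|A∪B| = |A| + |B| - |A∩B| = 64 + 22 - 19 = 67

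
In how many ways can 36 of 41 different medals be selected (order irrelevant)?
C(41,36) = 41!/(36!×5!) = 749398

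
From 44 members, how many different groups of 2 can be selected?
C(44,2) = 44!/(2!×42!) = 946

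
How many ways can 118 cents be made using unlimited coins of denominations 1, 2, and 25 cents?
Coefficient of x^118 in 1/(1-x^1) · 1/(1-x^2) · 1/(1-x^25). Case on j = number of 25-cent coins (j = 0..4); remainder r = 118 - 25j is made from {1,2} in ⌊r/2⌋+1 ways. r = 118, 93, 68, 43, 18 → 60 + 47 + 35 + 22 + 10 = 174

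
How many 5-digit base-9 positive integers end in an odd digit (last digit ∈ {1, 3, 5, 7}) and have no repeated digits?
Last∈{1,3,5,7}. Last=0: 0. Last nonzero: 4×7×P(7,3) = 5880. Total = 5880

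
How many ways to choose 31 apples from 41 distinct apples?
C(41,31) = 41!/(31!×10!) = 1121099408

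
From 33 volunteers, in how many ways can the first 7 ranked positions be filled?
P(33,7) = 33!/(33-7)! = 21531121920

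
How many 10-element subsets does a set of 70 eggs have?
C(70,10) = 70!/(10!×60!) = 396704524216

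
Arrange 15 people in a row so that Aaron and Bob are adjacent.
Treat as block: (15-1)! × 2! = 87178291200 × 2 = 174356582400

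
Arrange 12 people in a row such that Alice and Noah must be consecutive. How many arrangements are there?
Treat the 2 as one block: (12-2+1)! × 2! = 39916800 × 2 = 79833600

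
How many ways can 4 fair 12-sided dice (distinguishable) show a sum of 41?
Coefficient of x^41 in (x + x² + ... + x^12)^4. By inclusion-exclusion on dice exceeding 12: Σ_j (-1)^j C(4,j)·C(41-1-12j, 3) = C(4,0)·C(40,3) - C(4,1)·C(28,3) + C(4,2)·C(16,3) - C(4,3)·C(4,3) = 1·9880 - 4·3276 + 6·560 - 4·4 = 120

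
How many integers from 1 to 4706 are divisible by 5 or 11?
⌊4706/5⌋ + ⌊4706/11⌋ - ⌊4706/55⌋ = 941 + 427 - 85 = 1283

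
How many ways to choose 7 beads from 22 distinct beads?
C(22,7) = 22!/(7!×15!) = 170544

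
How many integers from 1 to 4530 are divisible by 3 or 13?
⌊4530/3⌋ + ⌊4530/13⌋ - ⌊4530/39⌋ = 1510 + 348 - 116 = 1742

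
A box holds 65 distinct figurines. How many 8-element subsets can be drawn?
C(65,8) = 65!/(8!×57!) = 5047381560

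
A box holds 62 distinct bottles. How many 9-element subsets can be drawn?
C(62,9) = 62!/(9!×53!) = 20286591270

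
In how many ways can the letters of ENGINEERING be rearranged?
11! / (3! × 3! × 2! × 2! × 1!) = 277200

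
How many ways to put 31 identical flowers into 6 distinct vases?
C(31+6-1, 6-1) = C(36, 5) = 376992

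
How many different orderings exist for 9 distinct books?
9! = 362880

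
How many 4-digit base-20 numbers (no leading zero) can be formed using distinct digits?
First digit: 19 choices (nonzero). Then descending: 19 × 19 × 18 × 17 = 110466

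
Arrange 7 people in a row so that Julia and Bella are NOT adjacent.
Total - adjacent = 7! - (7-1)!×2 = 5040 - 1440 = 3600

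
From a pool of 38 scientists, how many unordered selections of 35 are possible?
C(38,35) = 38!/(35!×3!) = 8436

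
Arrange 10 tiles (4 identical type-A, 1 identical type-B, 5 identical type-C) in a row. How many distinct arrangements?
10! / (4! × 1! × 5!) = 1260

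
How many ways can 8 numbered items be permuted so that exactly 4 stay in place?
Choose the 4 fixed points C(8,4) = 70, derange the rest: !4 = Σ_{j=0}^{4} (-1)^j·4!/j! = 24 - 24 + 12 - 4 + 1 = 9. Product = 70 × 9 = 630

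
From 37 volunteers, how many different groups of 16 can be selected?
C(37,16) = 37!/(16!×21!) = 12875774670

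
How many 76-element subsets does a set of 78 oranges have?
C(78,76) = 78!/(76!×2!) = 3003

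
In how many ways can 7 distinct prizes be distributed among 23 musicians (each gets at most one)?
P(23,7) = 23!/(23-7)! = 1235591280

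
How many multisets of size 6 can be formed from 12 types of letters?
C(6+12-1, 12-1) = C(17, 11) = 12376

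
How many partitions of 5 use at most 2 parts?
By conjugation, equals partitions of 5 into parts ≤ 2. Let r_j(i) = number of partitions of i into parts ≤ j, for i = 0..5. r_1(i) = 1 for all i; r_j(i) = r_{j-1}(i) + r_j(i-j). Rows j = 2..2: ≤2: 1 1 2 2 3 3. r_2(5) = 3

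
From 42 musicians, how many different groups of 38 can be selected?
C(42,38) = 42!/(38!×4!) = 111930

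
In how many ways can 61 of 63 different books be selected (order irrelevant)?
C(63,61) = 63!/(61!×2!) = 1953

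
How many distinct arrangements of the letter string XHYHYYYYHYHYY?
13! / (4! × 8! × 1!) = 6435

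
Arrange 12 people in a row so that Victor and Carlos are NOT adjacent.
Total - adjacent = 12! - (12-1)!×2 = 479001600 - 79833600 = 399168000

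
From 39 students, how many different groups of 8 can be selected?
C(39,8) = 39!/(8!×31!) = 61523748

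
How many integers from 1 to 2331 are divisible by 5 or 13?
⌊2331/5⌋ + ⌊2331/13⌋ - ⌊2331/65⌋ = 466 + 179 - 35 = 610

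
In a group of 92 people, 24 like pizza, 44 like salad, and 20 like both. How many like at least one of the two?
|A∪B| = |A| + |B| - |A∩B| = 24 + 44 - 20 = 48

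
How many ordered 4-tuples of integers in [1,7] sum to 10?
Coefficient of x^10 in (x + x² + ... + x^7)^4. By inclusion-exclusion on dice exceeding 7: Σ_j (-1)^j C(4,j)·C(10-1-7j, 3) = C(4,0)·C(9,3) = 1·84 = 84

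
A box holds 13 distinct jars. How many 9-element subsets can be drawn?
C(13,9) = 13!/(9!×4!) = 715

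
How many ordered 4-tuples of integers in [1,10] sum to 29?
Coefficient of x^29 in (x + x² + ... + x^10)^4. By inclusion-exclusion on dice exceeding 10: Σ_j (-1)^j C(4,j)·C(29-1-10j, 3) = C(4,0)·C(28,3) - C(4,1)·C(18,3) + C(4,2)·C(8,3) = 1·3276 - 4·816 + 6·56 = 348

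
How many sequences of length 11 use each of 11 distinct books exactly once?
11! = 39916800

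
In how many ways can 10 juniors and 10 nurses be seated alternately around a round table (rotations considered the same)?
Fix one of the juniors: (10-1)! ways for the remaining juniors, × 10! ways for the nurses = 362880 × 3628800 = 1316818944000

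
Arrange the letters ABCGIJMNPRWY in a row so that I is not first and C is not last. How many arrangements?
By inclusion-exclusion: 12! - 2×(12-1)! + (12-2)! = 479001600 - 79833600 + 3628800 = 402796800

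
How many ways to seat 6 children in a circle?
Circular: fix one position, arrange the rest. (6-1)! = 120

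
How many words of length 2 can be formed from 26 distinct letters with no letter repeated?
P(26,2) = 26!/(26-2)! = 650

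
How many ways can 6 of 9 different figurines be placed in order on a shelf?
P(9,6) = 9!/(9-6)! = 60480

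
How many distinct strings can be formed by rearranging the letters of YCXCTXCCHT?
10! / (1! × 2! × 1! × 4! × 2!) = 37800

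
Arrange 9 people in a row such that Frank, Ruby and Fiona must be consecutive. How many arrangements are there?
Treat the 3 as one block: (9-3+1)! × 3! = 5040 × 6 = 30240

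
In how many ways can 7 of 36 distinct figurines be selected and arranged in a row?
P(36,7) = 36!/(36-7)! = 42072307200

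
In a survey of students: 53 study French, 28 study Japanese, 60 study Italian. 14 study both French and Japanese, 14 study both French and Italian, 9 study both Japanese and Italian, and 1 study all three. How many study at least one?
|A∪B∪C| = 53+28+60-14-14-9+1 = 105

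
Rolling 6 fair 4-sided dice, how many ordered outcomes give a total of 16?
Coefficient of x^16 in (x + x² + ... + x^4)^6. By inclusion-exclusion on dice exceeding 4: Σ_j (-1)^j C(6,j)·C(16-1-4j, 5) = C(6,0)·C(15,5) - C(6,1)·C(11,5) + C(6,2)·C(7,5) = 1·3003 - 6·462 + 15·21 = 546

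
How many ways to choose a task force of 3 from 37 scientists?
C(37,3) = 37!/(3!×34!) = 7770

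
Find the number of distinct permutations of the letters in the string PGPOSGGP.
8! / (3! × 1! × 3! × 1!) = 1120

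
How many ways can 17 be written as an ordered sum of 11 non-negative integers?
C(17+11-1, 11-1) = C(27, 10) = 8436285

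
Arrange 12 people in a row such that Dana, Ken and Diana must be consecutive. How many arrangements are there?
Treat the 3 as one block: (12-3+1)! × 3! = 3628800 × 6 = 21772800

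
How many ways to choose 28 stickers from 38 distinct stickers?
C(38,28) = 38!/(28!×10!) = 472733756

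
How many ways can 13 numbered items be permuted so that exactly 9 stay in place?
Choose the 9 fixed points C(13,9) = 715, derange the rest: !4 = Σ_{j=0}^{4} (-1)^j·4!/j! = 24 - 24 + 12 - 4 + 1 = 9. Product = 715 × 9 = 6435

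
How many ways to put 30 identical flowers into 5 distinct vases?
C(30+5-1, 5-1) = C(34, 4) = 46376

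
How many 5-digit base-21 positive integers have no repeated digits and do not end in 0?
Last digit: 20 nonzero choices. First digit: 19 (nonzero, ≠last). Middle 3: P(19,3) = 5814. Total = 2209320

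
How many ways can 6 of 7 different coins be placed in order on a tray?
P(7,6) = 7!/(7-6)! = 5040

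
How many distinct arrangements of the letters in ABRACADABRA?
11! / (5! × 2! × 2! × 1! × 1!) = 83160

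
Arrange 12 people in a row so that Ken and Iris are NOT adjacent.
Total - adjacent = 12! - (12-1)!×2 = 479001600 - 79833600 = 399168000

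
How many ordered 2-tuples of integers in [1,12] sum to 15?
Coefficient of x^15 in (x + x² + ... + x^12)^2. By inclusion-exclusion on dice exceeding 12: Σ_j (-1)^j C(2,j)·C(15-1-12j, 1) = C(2,0)·C(14,1) - C(2,1)·C(2,1) = 1·14 - 2·2 = 10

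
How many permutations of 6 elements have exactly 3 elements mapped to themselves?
Choose the 3 fixed points C(6,3) = 20, derange the rest: !3 = Σ_{j=0}^{3} (-1)^j·3!/j! = 6 - 6 + 3 - 1 = 2. Product = 20 × 2 = 40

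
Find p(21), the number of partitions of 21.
Pentagonal recurrence p(n) = p(n-1) + p(n-2) - p(n-5) - p(n-7) + p(n-12) + p(n-15) - ... gives p(0..20) = 1, 1, 2, 3, 5, 7, 11, 15, 22, 30, 42, 56, 77, 101, 135, 176, 231, 297, 385, 490, 627. p(21) = p(20) + p(19) - p(16) - p(14) + p(9) + p(6) = 627 + 490 - 231 - 135 + 30 + 11 = 792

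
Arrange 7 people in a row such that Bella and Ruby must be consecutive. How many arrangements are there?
Treat the 2 as one block: (7-2+1)! × 2! = 720 × 2 = 1440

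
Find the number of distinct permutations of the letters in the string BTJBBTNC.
8! / (1! × 3! × 2! × 1! × 1!) = 3360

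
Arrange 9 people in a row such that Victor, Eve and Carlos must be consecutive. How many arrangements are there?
Treat the 3 as one block: (9-3+1)! × 3! = 5040 × 6 = 30240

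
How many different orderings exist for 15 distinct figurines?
15! = 1307674368000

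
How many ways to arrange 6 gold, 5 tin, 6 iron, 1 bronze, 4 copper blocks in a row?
22! / (6! × 5! × 6! × 1! × 4!) = 752851139040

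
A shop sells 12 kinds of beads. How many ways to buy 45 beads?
C(45+12-1, 12-1) = C(56, 11) = 148902215280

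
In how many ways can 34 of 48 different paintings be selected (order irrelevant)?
C(48,34) = 48!/(34!×14!) = 482320623240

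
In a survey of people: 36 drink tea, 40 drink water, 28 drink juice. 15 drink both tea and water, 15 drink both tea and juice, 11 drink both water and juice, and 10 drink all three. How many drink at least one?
|A∪B∪C| = 36+40+28-15-15-11+10 = 73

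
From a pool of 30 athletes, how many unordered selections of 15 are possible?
C(30,15) = 30!/(15!×15!) = 155117520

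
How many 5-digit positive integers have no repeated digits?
First digit: 9 choices (nonzero). Then descending: 9 × 9 × 8 × 7 × 6 = 27216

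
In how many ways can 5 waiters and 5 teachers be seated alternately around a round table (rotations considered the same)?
Fix one of the waiters: (5-1)! ways for the remaining waiters, × 5! ways for the teachers = 24 × 120 = 2880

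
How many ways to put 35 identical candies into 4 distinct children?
C(35+4-1, 4-1) = C(38, 3) = 8436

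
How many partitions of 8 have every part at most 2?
Let r_j(i) = number of partitions of i into parts ≤ j, for i = 0..8. r_1(i) = 1 for all i; r_j(i) = r_{j-1}(i) + r_j(i-j). Rows j = 2..2: ≤2: 1 1 2 2 3 3 4 4 5. r_2(8) = 5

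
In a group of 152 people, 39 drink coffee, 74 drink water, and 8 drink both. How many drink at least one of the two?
|A∪B| = |A| + |B| - |A∩B| = 39 + 74 - 8 = 105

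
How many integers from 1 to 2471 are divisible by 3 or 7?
⌊2471/3⌋ + ⌊2471/7⌋ - ⌊2471/21⌋ = 823 + 353 - 117 = 1059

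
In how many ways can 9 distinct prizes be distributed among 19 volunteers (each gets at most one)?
P(19,9) = 19!/(19-9)! = 33522128640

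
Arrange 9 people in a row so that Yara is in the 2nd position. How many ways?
Fix one position: (9-1)! = 40320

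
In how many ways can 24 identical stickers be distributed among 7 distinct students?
C(24+7-1, 7-1) = C(30, 6) = 593775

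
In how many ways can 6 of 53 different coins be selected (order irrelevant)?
C(53,6) = 53!/(6!×47!) = 22957480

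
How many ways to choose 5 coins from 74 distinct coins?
C(74,5) = 74!/(5!×69!) = 16108764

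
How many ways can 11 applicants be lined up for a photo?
11! = 39916800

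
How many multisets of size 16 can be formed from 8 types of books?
C(16+8-1, 8-1) = C(23, 7) = 245157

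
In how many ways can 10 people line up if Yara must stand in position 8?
Fix one position: (10-1)! = 362880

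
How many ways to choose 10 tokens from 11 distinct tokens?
C(11,10) = 11!/(10!×1!) = 11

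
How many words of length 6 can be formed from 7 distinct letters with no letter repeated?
P(7,6) = 7!/(7-6)! = 5040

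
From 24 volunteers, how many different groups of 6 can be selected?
C(24,6) = 24!/(6!×18!) = 134596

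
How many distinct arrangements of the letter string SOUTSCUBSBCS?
12! / (1! × 2! × 2! × 4! × 2! × 1!) = 2494800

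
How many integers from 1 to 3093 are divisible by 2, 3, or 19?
⌊3093/2⌋+⌊3093/3⌋+⌊3093/19⌋ - ⌊3093/6⌋-⌊3093/38⌋-⌊3093/57⌋ + ⌊3093/114⌋ = 1546+1031+162 - 515-81-54 + 27 = 2116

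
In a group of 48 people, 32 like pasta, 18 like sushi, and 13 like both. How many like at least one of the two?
|A∪B| = |A| + |B| - |A∩B| = 32 + 18 - 13 = 37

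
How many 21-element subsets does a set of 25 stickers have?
C(25,21) = 25!/(21!×4!) = 12650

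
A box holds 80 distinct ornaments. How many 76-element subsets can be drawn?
C(80,76) = 80!/(76!×4!) = 1581580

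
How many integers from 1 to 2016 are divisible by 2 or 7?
⌊2016/2⌋ + ⌊2016/7⌋ - ⌊2016/14⌋ = 1008 + 288 - 144 = 1152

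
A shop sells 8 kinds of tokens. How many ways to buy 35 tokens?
C(35+8-1, 8-1) = C(42, 7) = 26978328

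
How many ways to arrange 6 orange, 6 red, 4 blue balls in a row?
16! / (6! × 6! × 4!) = 1681680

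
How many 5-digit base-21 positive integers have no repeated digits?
First digit: 20 choices (nonzero). Then descending: 20 × 20 × 19 × 18 × 17 = 2325600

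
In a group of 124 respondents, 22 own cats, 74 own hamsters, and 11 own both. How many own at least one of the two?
|A∪B| = |A| + |B| - |A∩B| = 22 + 74 - 11 = 85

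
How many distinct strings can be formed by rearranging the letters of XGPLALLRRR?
10! / (1! × 1! × 3! × 3! × 1! × 1!) = 100800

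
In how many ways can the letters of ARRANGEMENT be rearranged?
11! / (2! × 2! × 2! × 1! × 2! × 1! × 1!) = 2494800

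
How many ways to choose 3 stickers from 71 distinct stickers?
C(71,3) = 71!/(3!×68!) = 57155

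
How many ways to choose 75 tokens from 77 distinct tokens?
C(77,75) = 77!/(75!×2!) = 2926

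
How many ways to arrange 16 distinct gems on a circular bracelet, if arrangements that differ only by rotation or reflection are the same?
(16-1)!/2 = 1307674368000/2 = 653837184000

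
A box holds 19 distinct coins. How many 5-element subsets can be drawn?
C(19,5) = 19!/(5!×14!) = 11628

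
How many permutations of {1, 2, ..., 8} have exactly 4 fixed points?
Choose the 4 fixed points C(8,4) = 70, derange the rest: !4 = Σ_{j=0}^{4} (-1)^j·4!/j! = 24 - 24 + 12 - 4 + 1 = 9. Product = 70 × 9 = 630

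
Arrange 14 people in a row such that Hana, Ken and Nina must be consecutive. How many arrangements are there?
Treat the 3 as one block: (14-3+1)! × 3! = 479001600 × 6 = 2874009600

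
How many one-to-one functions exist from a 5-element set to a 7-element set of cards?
P(7,5) = 7!/(7-5)! = 2520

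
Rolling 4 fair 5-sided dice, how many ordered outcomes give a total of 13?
Coefficient of x^13 in (x + x² + ... + x^5)^4. By inclusion-exclusion on dice exceeding 5: Σ_j (-1)^j C(4,j)·C(13-1-5j, 3) = C(4,0)·C(12,3) - C(4,1)·C(7,3) = 1·220 - 4·35 = 80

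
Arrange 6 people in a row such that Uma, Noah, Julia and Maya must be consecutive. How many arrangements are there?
Treat the 4 as one block: (6-4+1)! × 4! = 6 × 24 = 144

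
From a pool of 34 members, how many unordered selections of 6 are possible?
C(34,6) = 34!/(6!×28!) = 1344904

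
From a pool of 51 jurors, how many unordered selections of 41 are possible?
C(51,41) = 51!/(41!×10!) = 12777711870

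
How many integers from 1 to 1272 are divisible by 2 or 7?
⌊1272/2⌋ + ⌊1272/7⌋ - ⌊1272/14⌋ = 636 + 181 - 90 = 727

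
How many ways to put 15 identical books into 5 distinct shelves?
C(15+5-1, 5-1) = C(19, 4) = 3876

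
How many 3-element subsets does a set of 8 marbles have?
C(8,3) = 8!/(3!×5!) = 56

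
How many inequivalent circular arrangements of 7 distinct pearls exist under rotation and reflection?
(7-1)!/2 = 720/2 = 360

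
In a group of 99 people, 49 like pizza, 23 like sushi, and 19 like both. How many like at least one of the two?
|A∪B| = |A| + |B| - |A∩B| = 49 + 23 - 19 = 53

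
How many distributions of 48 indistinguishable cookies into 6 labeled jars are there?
C(48+6-1, 6-1) = C(53, 5) = 2869685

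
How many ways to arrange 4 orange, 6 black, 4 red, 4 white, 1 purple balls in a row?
19! / (4! × 6! × 4! × 4! × 1!) = 12221609400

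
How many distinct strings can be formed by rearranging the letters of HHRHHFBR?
8! / (4! × 1! × 1! × 2!) = 840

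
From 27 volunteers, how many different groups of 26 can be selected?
C(27,26) = 27!/(26!×1!) = 27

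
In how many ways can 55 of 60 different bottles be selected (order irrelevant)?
C(60,55) = 60!/(55!×5!) = 5461512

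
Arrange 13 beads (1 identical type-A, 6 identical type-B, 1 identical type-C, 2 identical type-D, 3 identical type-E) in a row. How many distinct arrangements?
13! / (1! × 6! × 1! × 2! × 3!) = 720720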